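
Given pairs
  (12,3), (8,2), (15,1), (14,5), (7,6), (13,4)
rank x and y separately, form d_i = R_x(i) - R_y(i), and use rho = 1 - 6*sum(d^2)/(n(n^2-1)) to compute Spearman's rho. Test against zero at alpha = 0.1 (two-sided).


Step 1: Rank x and y separately (midranks; no ties here).
rank(x): 12->3, 8->2, 15->6, 14->5, 7->1, 13->4
rank(y): 3->3, 2->2, 1->1, 5->5, 6->6, 4->4
Step 2: d_i = R_x(i) - R_y(i); compute d_i^2.
  (3-3)^2=0, (2-2)^2=0, (6-1)^2=25, (5-5)^2=0, (1-6)^2=25, (4-4)^2=0
sum(d^2) = 50.
Step 3: rho = 1 - 6*50 / (6*(6^2 - 1)) = 1 - 300/210 = -0.428571.
Step 4: Under H0, t = rho * sqrt((n-2)/(1-rho^2)) = -0.9487 ~ t(4).
Step 5: Two-sided p-value from the t-distribution with 4 df = 0.396501.
Step 6: alpha = 0.1. fail to reject H0.

rho = -0.4286, p = 0.396501, fail to reject H0 at alpha = 0.1.


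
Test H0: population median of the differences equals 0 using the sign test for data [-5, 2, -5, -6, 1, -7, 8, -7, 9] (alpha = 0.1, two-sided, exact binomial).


Step 1: Discard zero differences. Original n = 9; n_eff = number of nonzero differences = 9.
Nonzero differences (with sign): -5, +2, -5, -6, +1, -7, +8, -7, +9
Step 2: Count signs: positive = 4, negative = 5.
Step 3: Under H0: P(positive) = 0.5, so the number of positives S ~ Bin(9, 0.5).
Step 4: Two-sided exact p-value = sum of Bin(9,0.5) probabilities at or below the observed probability = 1.000000.
Step 5: alpha = 0.1. fail to reject H0.

n_eff = 9, pos = 4, neg = 5, p = 1.000000, fail to reject H0.


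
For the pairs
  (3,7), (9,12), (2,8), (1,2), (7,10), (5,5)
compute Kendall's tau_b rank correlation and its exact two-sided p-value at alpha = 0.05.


Step 1: Enumerate the 15 unordered pairs (i,j) with i<j and classify each by sign(x_j-x_i) * sign(y_j-y_i).
  (1,2):dx=+6,dy=+5->C; (1,3):dx=-1,dy=+1->D; (1,4):dx=-2,dy=-5->C; (1,5):dx=+4,dy=+3->C
  (1,6):dx=+2,dy=-2->D; (2,3):dx=-7,dy=-4->C; (2,4):dx=-8,dy=-10->C; (2,5):dx=-2,dy=-2->C
  (2,6):dx=-4,dy=-7->C; (3,4):dx=-1,dy=-6->C; (3,5):dx=+5,dy=+2->C; (3,6):dx=+3,dy=-3->D
  (4,5):dx=+6,dy=+8->C; (4,6):dx=+4,dy=+3->C; (5,6):dx=-2,dy=-5->C
Step 2: C = 12, D = 3, total pairs = 15.
Step 3: tau = (C - D)/(n(n-1)/2) = (12 - 3)/15 = 0.600000.
Step 4: Exact two-sided p-value (enumerate n! = 720 permutations of y under H0): p = 0.136111.
Step 5: alpha = 0.05. fail to reject H0.

tau_b = 0.6000 (C=12, D=3), p = 0.136111, fail to reject H0.


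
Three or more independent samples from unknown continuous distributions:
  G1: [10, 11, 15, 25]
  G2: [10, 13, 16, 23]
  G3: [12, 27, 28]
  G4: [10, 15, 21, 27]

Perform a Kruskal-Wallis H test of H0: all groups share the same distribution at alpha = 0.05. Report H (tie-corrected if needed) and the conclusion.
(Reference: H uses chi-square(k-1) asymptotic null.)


Step 1: Combine all N = 15 observations and assign midranks.
sorted (value, group, rank): (10,G1,2), (10,G2,2), (10,G4,2), (11,G1,4), (12,G3,5), (13,G2,6), (15,G1,7.5), (15,G4,7.5), (16,G2,9), (21,G4,10), (23,G2,11), (25,G1,12), (27,G3,13.5), (27,G4,13.5), (28,G3,15)
Step 2: Sum ranks within each group.
R_1 = 25.5 (n_1 = 4)
R_2 = 28 (n_2 = 4)
R_3 = 33.5 (n_3 = 3)
R_4 = 33 (n_4 = 4)
Step 3: H = 12/(N(N+1)) * sum(R_i^2/n_i) - 3(N+1)
     = 12/(15*16) * (25.5^2/4 + 28^2/4 + 33.5^2/3 + 33^2/4) - 3*16
     = 0.050000 * 1004.9 - 48
     = 2.244792.
Step 4: Ties present; correction factor C = 1 - 36/(15^3 - 15) = 0.989286. Corrected H = 2.244792 / 0.989286 = 2.269103.
Step 5: Under H0, H ~ chi^2(3); p-value = 0.518466.
Step 6: alpha = 0.05. fail to reject H0.

H = 2.2691, df = 3, p = 0.518466, fail to reject H0.


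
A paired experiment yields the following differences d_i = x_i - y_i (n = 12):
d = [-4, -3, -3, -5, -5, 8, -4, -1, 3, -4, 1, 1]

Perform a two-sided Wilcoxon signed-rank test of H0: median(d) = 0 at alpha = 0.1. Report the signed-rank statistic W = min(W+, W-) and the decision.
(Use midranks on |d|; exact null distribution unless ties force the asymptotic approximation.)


Step 1: Drop any zero differences (none here) and take |d_i|.
|d| = [4, 3, 3, 5, 5, 8, 4, 1, 3, 4, 1, 1]
Step 2: Midrank |d_i| (ties get averaged ranks).
ranks: |4|->8, |3|->5, |3|->5, |5|->10.5, |5|->10.5, |8|->12, |4|->8, |1|->2, |3|->5, |4|->8, |1|->2, |1|->2
Step 3: Attach original signs; sum ranks with positive sign and with negative sign.
W+ = 12 + 5 + 2 + 2 = 21
W- = 8 + 5 + 5 + 10.5 + 10.5 + 8 + 2 + 8 = 57
(Check: W+ + W- = 78 should equal n(n+1)/2 = 78.)
Step 4: Test statistic W = min(W+, W-) = 21.
Step 5: Ties in |d|, so use the tie-corrected normal approximation.
        E[W] = n(n+1)/4 = 12*13/4 = 39.
        Tie groups: |d|=1 (t=3), |d|=3 (t=3), |d|=4 (t=3), |d|=5 (t=2); sum(t^3 - t) = 78.
        Var[W] = n(n+1)(2n+1)/24 - sum(t^3-t)/48 = 3900/24 - 78/48 = 160.875.
        z = (W - E[W]) / sqrt(Var[W]) = (21 - 39) / 12.6837 = -1.4191.
        Two-sided p = 2*Phi(z) = 0.155855.
Step 6: alpha = 0.1. fail to reject H0.

W+ = 21, W- = 57, W = min = 21, p = 0.155855, fail to reject H0.


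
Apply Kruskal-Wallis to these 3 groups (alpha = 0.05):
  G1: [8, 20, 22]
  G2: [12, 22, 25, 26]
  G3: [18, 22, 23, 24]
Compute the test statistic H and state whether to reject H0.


Step 1: Combine all N = 11 observations and assign midranks.
sorted (value, group, rank): (8,G1,1), (12,G2,2), (18,G3,3), (20,G1,4), (22,G1,6), (22,G2,6), (22,G3,6), (23,G3,8), (24,G3,9), (25,G2,10), (26,G2,11)
Step 2: Sum ranks within each group.
R_1 = 11 (n_1 = 3)
R_2 = 29 (n_2 = 4)
R_3 = 26 (n_3 = 4)
Step 3: H = 12/(N(N+1)) * sum(R_i^2/n_i) - 3(N+1)
     = 12/(11*12) * (11^2/3 + 29^2/4 + 26^2/4) - 3*12
     = 0.090909 * 419.583 - 36
     = 2.143939.
Step 4: Ties present; correction factor C = 1 - 24/(11^3 - 11) = 0.981818. Corrected H = 2.143939 / 0.981818 = 2.183642.
Step 5: Under H0, H ~ chi^2(2); p-value = 0.335605.
Step 6: alpha = 0.05. fail to reject H0.

H = 2.1836, df = 2, p = 0.335605, fail to reject H0.


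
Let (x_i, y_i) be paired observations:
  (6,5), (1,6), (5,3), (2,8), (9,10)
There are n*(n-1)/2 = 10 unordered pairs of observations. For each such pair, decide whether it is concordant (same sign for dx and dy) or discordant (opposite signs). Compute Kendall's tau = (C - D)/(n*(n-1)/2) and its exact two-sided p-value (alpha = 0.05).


Step 1: Enumerate the 10 unordered pairs (i,j) with i<j and classify each by sign(x_j-x_i) * sign(y_j-y_i).
  (1,2):dx=-5,dy=+1->D; (1,3):dx=-1,dy=-2->C; (1,4):dx=-4,dy=+3->D; (1,5):dx=+3,dy=+5->C
  (2,3):dx=+4,dy=-3->D; (2,4):dx=+1,dy=+2->C; (2,5):dx=+8,dy=+4->C; (3,4):dx=-3,dy=+5->D
  (3,5):dx=+4,dy=+7->C; (4,5):dx=+7,dy=+2->C
Step 2: C = 6, D = 4, total pairs = 10.
Step 3: tau = (C - D)/(n(n-1)/2) = (6 - 4)/10 = 0.200000.
Step 4: Exact two-sided p-value (enumerate n! = 120 permutations of y under H0): p = 0.816667.
Step 5: alpha = 0.05. fail to reject H0.

tau_b = 0.2000 (C=6, D=4), p = 0.816667, fail to reject H0.


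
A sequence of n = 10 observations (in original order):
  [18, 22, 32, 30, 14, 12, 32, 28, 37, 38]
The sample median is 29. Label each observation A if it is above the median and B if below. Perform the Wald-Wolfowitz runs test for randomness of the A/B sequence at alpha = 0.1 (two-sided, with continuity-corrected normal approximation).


Step 1: Compute median = 29; label A = above, B = below.
Labels in order: BBAABBABAA  (n_A = 5, n_B = 5)
Step 2: Count runs R = 6.
Step 3: Under H0 (random ordering), E[R] = 2*n_A*n_B/(n_A+n_B) + 1 = 2*5*5/10 + 1 = 6.0000.
        Var[R] = 2*n_A*n_B*(2*n_A*n_B - n_A - n_B) / ((n_A+n_B)^2 * (n_A+n_B-1)) = 2000/900 = 2.2222.
        SD[R] = 1.4907.
Step 4: R = E[R], so z = 0 with no continuity correction.
Step 5: Two-sided p-value via normal approximation = 2*(1 - Phi(|z|)) = 1.000000.
Step 6: alpha = 0.1. fail to reject H0.

R = 6, z = 0.0000, p = 1.000000, fail to reject H0.


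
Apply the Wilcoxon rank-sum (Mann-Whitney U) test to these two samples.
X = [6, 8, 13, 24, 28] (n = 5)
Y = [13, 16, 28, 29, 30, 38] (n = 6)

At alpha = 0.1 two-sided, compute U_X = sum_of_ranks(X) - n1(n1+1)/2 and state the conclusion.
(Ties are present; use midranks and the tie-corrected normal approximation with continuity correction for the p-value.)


Step 1: Combine and sort all 11 observations; assign midranks.
sorted (value, group): (6,X), (8,X), (13,X), (13,Y), (16,Y), (24,X), (28,X), (28,Y), (29,Y), (30,Y), (38,Y)
ranks: 6->1, 8->2, 13->3.5, 13->3.5, 16->5, 24->6, 28->7.5, 28->7.5, 29->9, 30->10, 38->11
Step 2: Rank sum for X: R1 = 1 + 2 + 3.5 + 6 + 7.5 = 20.
Step 3: U_X = R1 - n1(n1+1)/2 = 20 - 5*6/2 = 20 - 15 = 5.
       U_Y = n1*n2 - U_X = 30 - 5 = 25.
Step 4: Ties are present, so use the tie-corrected normal approximation (with continuity correction) for the p-value.
Step 5: p-value = 0.081440; compare to alpha = 0.1. reject H0.

U_X = 5, p = 0.081440, reject H0 at alpha = 0.1.


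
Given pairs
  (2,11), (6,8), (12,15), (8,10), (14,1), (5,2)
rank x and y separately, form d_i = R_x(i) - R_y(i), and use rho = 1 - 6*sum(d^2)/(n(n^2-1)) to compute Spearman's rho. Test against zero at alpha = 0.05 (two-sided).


Step 1: Rank x and y separately (midranks; no ties here).
rank(x): 2->1, 6->3, 12->5, 8->4, 14->6, 5->2
rank(y): 11->5, 8->3, 15->6, 10->4, 1->1, 2->2
Step 2: d_i = R_x(i) - R_y(i); compute d_i^2.
  (1-5)^2=16, (3-3)^2=0, (5-6)^2=1, (4-4)^2=0, (6-1)^2=25, (2-2)^2=0
sum(d^2) = 42.
Step 3: rho = 1 - 6*42 / (6*(6^2 - 1)) = 1 - 252/210 = -0.200000.
Step 4: Under H0, t = rho * sqrt((n-2)/(1-rho^2)) = -0.4082 ~ t(4).
Step 5: Two-sided p-value from the t-distribution with 4 df = 0.704000.
Step 6: alpha = 0.05. fail to reject H0.

rho = -0.2000, p = 0.704000, fail to reject H0 at alpha = 0.05.


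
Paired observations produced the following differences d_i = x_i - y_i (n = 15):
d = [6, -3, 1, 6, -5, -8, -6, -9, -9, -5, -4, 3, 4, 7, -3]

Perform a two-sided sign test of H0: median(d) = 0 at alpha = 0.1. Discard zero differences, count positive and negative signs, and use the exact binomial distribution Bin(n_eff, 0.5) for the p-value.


Step 1: Discard zero differences. Original n = 15; n_eff = number of nonzero differences = 15.
Nonzero differences (with sign): +6, -3, +1, +6, -5, -8, -6, -9, -9, -5, -4, +3, +4, +7, -3
Step 2: Count signs: positive = 6, negative = 9.
Step 3: Under H0: P(positive) = 0.5, so the number of positives S ~ Bin(15, 0.5).
Step 4: Two-sided exact p-value = sum of Bin(15,0.5) probabilities at or below the observed probability = 0.607239.
Step 5: alpha = 0.1. fail to reject H0.

n_eff = 15, pos = 6, neg = 9, p = 0.607239, fail to reject H0.


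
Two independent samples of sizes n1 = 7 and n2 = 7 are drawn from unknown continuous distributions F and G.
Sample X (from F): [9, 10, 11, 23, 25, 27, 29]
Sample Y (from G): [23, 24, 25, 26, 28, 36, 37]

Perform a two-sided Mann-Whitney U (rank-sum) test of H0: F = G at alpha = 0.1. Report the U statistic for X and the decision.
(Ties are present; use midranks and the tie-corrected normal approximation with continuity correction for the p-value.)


Step 1: Combine and sort all 14 observations; assign midranks.
sorted (value, group): (9,X), (10,X), (11,X), (23,X), (23,Y), (24,Y), (25,X), (25,Y), (26,Y), (27,X), (28,Y), (29,X), (36,Y), (37,Y)
ranks: 9->1, 10->2, 11->3, 23->4.5, 23->4.5, 24->6, 25->7.5, 25->7.5, 26->9, 27->10, 28->11, 29->12, 36->13, 37->14
Step 2: Rank sum for X: R1 = 1 + 2 + 3 + 4.5 + 7.5 + 10 + 12 = 40.
Step 3: U_X = R1 - n1(n1+1)/2 = 40 - 7*8/2 = 40 - 28 = 12.
       U_Y = n1*n2 - U_X = 49 - 12 = 37.
Step 4: Ties are present, so use the tie-corrected normal approximation (with continuity correction) for the p-value.
Step 5: p-value = 0.124371; compare to alpha = 0.1. fail to reject H0.

U_X = 12, p = 0.124371, fail to reject H0 at alpha = 0.1.


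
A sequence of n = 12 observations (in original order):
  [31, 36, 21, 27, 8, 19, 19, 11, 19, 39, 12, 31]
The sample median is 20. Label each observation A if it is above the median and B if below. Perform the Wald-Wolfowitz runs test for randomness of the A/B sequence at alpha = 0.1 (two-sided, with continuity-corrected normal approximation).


Step 1: Compute median = 20; label A = above, B = below.
Labels in order: AAAABBBBBABA  (n_A = 6, n_B = 6)
Step 2: Count runs R = 5.
Step 3: Under H0 (random ordering), E[R] = 2*n_A*n_B/(n_A+n_B) + 1 = 2*6*6/12 + 1 = 7.0000.
        Var[R] = 2*n_A*n_B*(2*n_A*n_B - n_A - n_B) / ((n_A+n_B)^2 * (n_A+n_B-1)) = 4320/1584 = 2.7273.
        SD[R] = 1.6514.
Step 4: Continuity-corrected z = (R + 0.5 - E[R]) / SD[R] = (5 + 0.5 - 7.0000) / 1.6514 = -0.9083.
Step 5: Two-sided p-value via normal approximation = 2*(1 - Phi(|z|)) = 0.363722.
Step 6: alpha = 0.1. fail to reject H0.

R = 5, z = -0.9083, p = 0.363722, fail to reject H0.


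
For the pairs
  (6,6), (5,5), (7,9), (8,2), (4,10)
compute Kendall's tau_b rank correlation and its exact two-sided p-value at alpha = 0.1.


Step 1: Enumerate the 10 unordered pairs (i,j) with i<j and classify each by sign(x_j-x_i) * sign(y_j-y_i).
  (1,2):dx=-1,dy=-1->C; (1,3):dx=+1,dy=+3->C; (1,4):dx=+2,dy=-4->D; (1,5):dx=-2,dy=+4->D
  (2,3):dx=+2,dy=+4->C; (2,4):dx=+3,dy=-3->D; (2,5):dx=-1,dy=+5->D; (3,4):dx=+1,dy=-7->D
  (3,5):dx=-3,dy=+1->D; (4,5):dx=-4,dy=+8->D
Step 2: C = 3, D = 7, total pairs = 10.
Step 3: tau = (C - D)/(n(n-1)/2) = (3 - 7)/10 = -0.400000.
Step 4: Exact two-sided p-value (enumerate n! = 120 permutations of y under H0): p = 0.483333.
Step 5: alpha = 0.1. fail to reject H0.

tau_b = -0.4000 (C=3, D=7), p = 0.483333, fail to reject H0.


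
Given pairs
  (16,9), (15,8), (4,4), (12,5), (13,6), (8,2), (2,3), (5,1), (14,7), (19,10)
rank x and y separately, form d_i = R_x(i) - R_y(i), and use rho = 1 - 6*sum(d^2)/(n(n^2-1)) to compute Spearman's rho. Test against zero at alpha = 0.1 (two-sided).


Step 1: Rank x and y separately (midranks; no ties here).
rank(x): 16->9, 15->8, 4->2, 12->5, 13->6, 8->4, 2->1, 5->3, 14->7, 19->10
rank(y): 9->9, 8->8, 4->4, 5->5, 6->6, 2->2, 3->3, 1->1, 7->7, 10->10
Step 2: d_i = R_x(i) - R_y(i); compute d_i^2.
  (9-9)^2=0, (8-8)^2=0, (2-4)^2=4, (5-5)^2=0, (6-6)^2=0, (4-2)^2=4, (1-3)^2=4, (3-1)^2=4, (7-7)^2=0, (10-10)^2=0
sum(d^2) = 16.
Step 3: rho = 1 - 6*16 / (10*(10^2 - 1)) = 1 - 96/990 = 0.903030.
Step 4: Under H0, t = rho * sqrt((n-2)/(1-rho^2)) = 5.9457 ~ t(8).
Step 5: Two-sided p-value from the t-distribution with 8 df = 0.000344.
Step 6: alpha = 0.1. reject H0.

rho = 0.9030, p = 0.000344, reject H0 at alpha = 0.1.


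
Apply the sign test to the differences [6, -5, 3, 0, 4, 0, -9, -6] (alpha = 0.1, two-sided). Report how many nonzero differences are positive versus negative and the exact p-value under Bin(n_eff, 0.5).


Step 1: Discard zero differences. Original n = 8; n_eff = number of nonzero differences = 6.
Nonzero differences (with sign): +6, -5, +3, +4, -9, -6
Step 2: Count signs: positive = 3, negative = 3.
Step 3: Under H0: P(positive) = 0.5, so the number of positives S ~ Bin(6, 0.5).
Step 4: Two-sided exact p-value = sum of Bin(6,0.5) probabilities at or below the observed probability = 1.000000.
Step 5: alpha = 0.1. fail to reject H0.

n_eff = 6, pos = 3, neg = 3, p = 1.000000, fail to reject H0.


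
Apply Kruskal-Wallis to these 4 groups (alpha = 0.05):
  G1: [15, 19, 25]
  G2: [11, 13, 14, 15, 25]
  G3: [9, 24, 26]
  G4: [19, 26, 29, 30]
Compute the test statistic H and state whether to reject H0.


Step 1: Combine all N = 15 observations and assign midranks.
sorted (value, group, rank): (9,G3,1), (11,G2,2), (13,G2,3), (14,G2,4), (15,G1,5.5), (15,G2,5.5), (19,G1,7.5), (19,G4,7.5), (24,G3,9), (25,G1,10.5), (25,G2,10.5), (26,G3,12.5), (26,G4,12.5), (29,G4,14), (30,G4,15)
Step 2: Sum ranks within each group.
R_1 = 23.5 (n_1 = 3)
R_2 = 25 (n_2 = 5)
R_3 = 22.5 (n_3 = 3)
R_4 = 49 (n_4 = 4)
Step 3: H = 12/(N(N+1)) * sum(R_i^2/n_i) - 3(N+1)
     = 12/(15*16) * (23.5^2/3 + 25^2/5 + 22.5^2/3 + 49^2/4) - 3*16
     = 0.050000 * 1078.08 - 48
     = 5.904167.
Step 4: Ties present; correction factor C = 1 - 24/(15^3 - 15) = 0.992857. Corrected H = 5.904167 / 0.992857 = 5.946643.
Step 5: Under H0, H ~ chi^2(3); p-value = 0.114235.
Step 6: alpha = 0.05. fail to reject H0.

H = 5.9466, df = 3, p = 0.114235, fail to reject H0.


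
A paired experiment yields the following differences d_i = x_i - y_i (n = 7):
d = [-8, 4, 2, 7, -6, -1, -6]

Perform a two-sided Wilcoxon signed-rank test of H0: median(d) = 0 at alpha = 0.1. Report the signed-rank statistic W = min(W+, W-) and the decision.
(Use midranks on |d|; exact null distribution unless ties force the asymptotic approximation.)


Step 1: Drop any zero differences (none here) and take |d_i|.
|d| = [8, 4, 2, 7, 6, 1, 6]
Step 2: Midrank |d_i| (ties get averaged ranks).
ranks: |8|->7, |4|->3, |2|->2, |7|->6, |6|->4.5, |1|->1, |6|->4.5
Step 3: Attach original signs; sum ranks with positive sign and with negative sign.
W+ = 3 + 2 + 6 = 11
W- = 7 + 4.5 + 1 + 4.5 = 17
(Check: W+ + W- = 28 should equal n(n+1)/2 = 28.)
Step 4: Test statistic W = min(W+, W-) = 11.
Step 5: Ties in |d|, so use the tie-corrected normal approximation.
        E[W] = n(n+1)/4 = 7*8/4 = 14.
        Tie groups: |d|=6 (t=2); sum(t^3 - t) = 6.
        Var[W] = n(n+1)(2n+1)/24 - sum(t^3-t)/48 = 840/24 - 6/48 = 34.875.
        z = (W - E[W]) / sqrt(Var[W]) = (11 - 14) / 5.9055 = -0.5080.
        Two-sided p = 2*Phi(z) = 0.611453.
Step 6: alpha = 0.1. fail to reject H0.

W+ = 11, W- = 17, W = min = 11, p = 0.611453, fail to reject H0.


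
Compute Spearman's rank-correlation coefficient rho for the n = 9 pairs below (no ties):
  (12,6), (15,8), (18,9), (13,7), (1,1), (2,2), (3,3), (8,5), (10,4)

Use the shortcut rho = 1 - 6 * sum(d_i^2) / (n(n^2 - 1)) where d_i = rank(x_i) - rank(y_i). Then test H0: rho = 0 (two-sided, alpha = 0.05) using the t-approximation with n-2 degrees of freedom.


Step 1: Rank x and y separately (midranks; no ties here).
rank(x): 12->6, 15->8, 18->9, 13->7, 1->1, 2->2, 3->3, 8->4, 10->5
rank(y): 6->6, 8->8, 9->9, 7->7, 1->1, 2->2, 3->3, 5->5, 4->4
Step 2: d_i = R_x(i) - R_y(i); compute d_i^2.
  (6-6)^2=0, (8-8)^2=0, (9-9)^2=0, (7-7)^2=0, (1-1)^2=0, (2-2)^2=0, (3-3)^2=0, (4-5)^2=1, (5-4)^2=1
sum(d^2) = 2.
Step 3: rho = 1 - 6*2 / (9*(9^2 - 1)) = 1 - 12/720 = 0.983333.
Step 4: Under H0, t = rho * sqrt((n-2)/(1-rho^2)) = 14.3096 ~ t(7).
Step 5: Two-sided p-value from the t-distribution with 7 df = 0.000002.
Step 6: alpha = 0.05. reject H0.

rho = 0.9833, p = 0.000002, reject H0 at alpha = 0.05.


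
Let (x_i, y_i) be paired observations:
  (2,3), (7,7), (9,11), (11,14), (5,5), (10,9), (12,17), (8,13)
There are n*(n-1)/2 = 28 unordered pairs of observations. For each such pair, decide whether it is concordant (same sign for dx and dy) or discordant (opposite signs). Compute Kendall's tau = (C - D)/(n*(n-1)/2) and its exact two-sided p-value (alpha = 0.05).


Step 1: Enumerate the 28 unordered pairs (i,j) with i<j and classify each by sign(x_j-x_i) * sign(y_j-y_i).
  (1,2):dx=+5,dy=+4->C; (1,3):dx=+7,dy=+8->C; (1,4):dx=+9,dy=+11->C; (1,5):dx=+3,dy=+2->C
  (1,6):dx=+8,dy=+6->C; (1,7):dx=+10,dy=+14->C; (1,8):dx=+6,dy=+10->C; (2,3):dx=+2,dy=+4->C
  (2,4):dx=+4,dy=+7->C; (2,5):dx=-2,dy=-2->C; (2,6):dx=+3,dy=+2->C; (2,7):dx=+5,dy=+10->C
  (2,8):dx=+1,dy=+6->C; (3,4):dx=+2,dy=+3->C; (3,5):dx=-4,dy=-6->C; (3,6):dx=+1,dy=-2->D
  (3,7):dx=+3,dy=+6->C; (3,8):dx=-1,dy=+2->D; (4,5):dx=-6,dy=-9->C; (4,6):dx=-1,dy=-5->C
  (4,7):dx=+1,dy=+3->C; (4,8):dx=-3,dy=-1->C; (5,6):dx=+5,dy=+4->C; (5,7):dx=+7,dy=+12->C
  (5,8):dx=+3,dy=+8->C; (6,7):dx=+2,dy=+8->C; (6,8):dx=-2,dy=+4->D; (7,8):dx=-4,dy=-4->C
Step 2: C = 25, D = 3, total pairs = 28.
Step 3: tau = (C - D)/(n(n-1)/2) = (25 - 3)/28 = 0.785714.
Step 4: Exact two-sided p-value (enumerate n! = 40320 permutations of y under H0): p = 0.005506.
Step 5: alpha = 0.05. reject H0.

tau_b = 0.7857 (C=25, D=3), p = 0.005506, reject H0.


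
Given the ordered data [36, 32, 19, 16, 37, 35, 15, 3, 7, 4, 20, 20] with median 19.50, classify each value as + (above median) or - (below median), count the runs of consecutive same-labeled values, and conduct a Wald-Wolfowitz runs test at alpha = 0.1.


Step 1: Compute median = 19.50; label A = above, B = below.
Labels in order: AABBAABBBBAA  (n_A = 6, n_B = 6)
Step 2: Count runs R = 5.
Step 3: Under H0 (random ordering), E[R] = 2*n_A*n_B/(n_A+n_B) + 1 = 2*6*6/12 + 1 = 7.0000.
        Var[R] = 2*n_A*n_B*(2*n_A*n_B - n_A - n_B) / ((n_A+n_B)^2 * (n_A+n_B-1)) = 4320/1584 = 2.7273.
        SD[R] = 1.6514.
Step 4: Continuity-corrected z = (R + 0.5 - E[R]) / SD[R] = (5 + 0.5 - 7.0000) / 1.6514 = -0.9083.
Step 5: Two-sided p-value via normal approximation = 2*(1 - Phi(|z|)) = 0.363722.
Step 6: alpha = 0.1. fail to reject H0.

R = 5, z = -0.9083, p = 0.363722, fail to reject H0.


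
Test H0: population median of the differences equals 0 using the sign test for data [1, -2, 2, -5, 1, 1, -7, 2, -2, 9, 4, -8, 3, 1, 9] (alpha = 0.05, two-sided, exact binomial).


Step 1: Discard zero differences. Original n = 15; n_eff = number of nonzero differences = 15.
Nonzero differences (with sign): +1, -2, +2, -5, +1, +1, -7, +2, -2, +9, +4, -8, +3, +1, +9
Step 2: Count signs: positive = 10, negative = 5.
Step 3: Under H0: P(positive) = 0.5, so the number of positives S ~ Bin(15, 0.5).
Step 4: Two-sided exact p-value = sum of Bin(15,0.5) probabilities at or below the observed probability = 0.301758.
Step 5: alpha = 0.05. fail to reject H0.

n_eff = 15, pos = 10, neg = 5, p = 0.301758, fail to reject H0.


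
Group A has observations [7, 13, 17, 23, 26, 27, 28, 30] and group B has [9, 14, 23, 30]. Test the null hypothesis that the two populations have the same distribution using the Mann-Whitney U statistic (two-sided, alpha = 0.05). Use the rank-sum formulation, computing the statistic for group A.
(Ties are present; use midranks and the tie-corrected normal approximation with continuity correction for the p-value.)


Step 1: Combine and sort all 12 observations; assign midranks.
sorted (value, group): (7,X), (9,Y), (13,X), (14,Y), (17,X), (23,X), (23,Y), (26,X), (27,X), (28,X), (30,X), (30,Y)
ranks: 7->1, 9->2, 13->3, 14->4, 17->5, 23->6.5, 23->6.5, 26->8, 27->9, 28->10, 30->11.5, 30->11.5
Step 2: Rank sum for X: R1 = 1 + 3 + 5 + 6.5 + 8 + 9 + 10 + 11.5 = 54.
Step 3: U_X = R1 - n1(n1+1)/2 = 54 - 8*9/2 = 54 - 36 = 18.
       U_Y = n1*n2 - U_X = 32 - 18 = 14.
Step 4: Ties are present, so use the tie-corrected normal approximation (with continuity correction) for the p-value.
Step 5: p-value = 0.798215; compare to alpha = 0.05. fail to reject H0.

U_X = 18, p = 0.798215, fail to reject H0 at alpha = 0.05.


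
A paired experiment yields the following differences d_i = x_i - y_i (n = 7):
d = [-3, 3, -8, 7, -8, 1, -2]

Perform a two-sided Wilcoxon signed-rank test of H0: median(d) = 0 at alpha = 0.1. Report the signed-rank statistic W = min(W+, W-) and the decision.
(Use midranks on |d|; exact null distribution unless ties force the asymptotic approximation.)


Step 1: Drop any zero differences (none here) and take |d_i|.
|d| = [3, 3, 8, 7, 8, 1, 2]
Step 2: Midrank |d_i| (ties get averaged ranks).
ranks: |3|->3.5, |3|->3.5, |8|->6.5, |7|->5, |8|->6.5, |1|->1, |2|->2
Step 3: Attach original signs; sum ranks with positive sign and with negative sign.
W+ = 3.5 + 5 + 1 = 9.5
W- = 3.5 + 6.5 + 6.5 + 2 = 18.5
(Check: W+ + W- = 28 should equal n(n+1)/2 = 28.)
Step 4: Test statistic W = min(W+, W-) = 9.5.
Step 5: Ties in |d|, so use the tie-corrected normal approximation.
        E[W] = n(n+1)/4 = 7*8/4 = 14.
        Tie groups: |d|=3 (t=2), |d|=8 (t=2); sum(t^3 - t) = 12.
        Var[W] = n(n+1)(2n+1)/24 - sum(t^3-t)/48 = 840/24 - 12/48 = 34.75.
        z = (W - E[W]) / sqrt(Var[W]) = (9.5 - 14) / 5.8949 = -0.7634.
        Two-sided p = 2*Phi(z) = 0.445243.
Step 6: alpha = 0.1. fail to reject H0.

W+ = 9.5, W- = 18.5, W = min = 9.5, p = 0.445243, fail to reject H0.


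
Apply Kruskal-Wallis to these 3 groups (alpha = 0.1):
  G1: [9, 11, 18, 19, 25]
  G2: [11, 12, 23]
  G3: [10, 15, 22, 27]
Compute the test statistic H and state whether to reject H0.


Step 1: Combine all N = 12 observations and assign midranks.
sorted (value, group, rank): (9,G1,1), (10,G3,2), (11,G1,3.5), (11,G2,3.5), (12,G2,5), (15,G3,6), (18,G1,7), (19,G1,8), (22,G3,9), (23,G2,10), (25,G1,11), (27,G3,12)
Step 2: Sum ranks within each group.
R_1 = 30.5 (n_1 = 5)
R_2 = 18.5 (n_2 = 3)
R_3 = 29 (n_3 = 4)
Step 3: H = 12/(N(N+1)) * sum(R_i^2/n_i) - 3(N+1)
     = 12/(12*13) * (30.5^2/5 + 18.5^2/3 + 29^2/4) - 3*13
     = 0.076923 * 510.383 - 39
     = 0.260256.
Step 4: Ties present; correction factor C = 1 - 6/(12^3 - 12) = 0.996503. Corrected H = 0.260256 / 0.996503 = 0.261170.
Step 5: Under H0, H ~ chi^2(2); p-value = 0.877582.
Step 6: alpha = 0.1. fail to reject H0.

H = 0.2612, df = 2, p = 0.877582, fail to reject H0.


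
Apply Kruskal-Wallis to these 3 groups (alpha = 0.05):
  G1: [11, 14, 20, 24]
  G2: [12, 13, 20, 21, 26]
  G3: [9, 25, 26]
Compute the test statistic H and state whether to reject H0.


Step 1: Combine all N = 12 observations and assign midranks.
sorted (value, group, rank): (9,G3,1), (11,G1,2), (12,G2,3), (13,G2,4), (14,G1,5), (20,G1,6.5), (20,G2,6.5), (21,G2,8), (24,G1,9), (25,G3,10), (26,G2,11.5), (26,G3,11.5)
Step 2: Sum ranks within each group.
R_1 = 22.5 (n_1 = 4)
R_2 = 33 (n_2 = 5)
R_3 = 22.5 (n_3 = 3)
Step 3: H = 12/(N(N+1)) * sum(R_i^2/n_i) - 3(N+1)
     = 12/(12*13) * (22.5^2/4 + 33^2/5 + 22.5^2/3) - 3*13
     = 0.076923 * 513.112 - 39
     = 0.470192.
Step 4: Ties present; correction factor C = 1 - 12/(12^3 - 12) = 0.993007. Corrected H = 0.470192 / 0.993007 = 0.473504.
Step 5: Under H0, H ~ chi^2(2); p-value = 0.789187.
Step 6: alpha = 0.05. fail to reject H0.

H = 0.4735, df = 2, p = 0.789187, fail to reject H0.


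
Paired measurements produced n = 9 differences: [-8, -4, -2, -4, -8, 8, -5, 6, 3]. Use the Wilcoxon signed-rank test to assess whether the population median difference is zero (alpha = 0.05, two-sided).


Step 1: Drop any zero differences (none here) and take |d_i|.
|d| = [8, 4, 2, 4, 8, 8, 5, 6, 3]
Step 2: Midrank |d_i| (ties get averaged ranks).
ranks: |8|->8, |4|->3.5, |2|->1, |4|->3.5, |8|->8, |8|->8, |5|->5, |6|->6, |3|->2
Step 3: Attach original signs; sum ranks with positive sign and with negative sign.
W+ = 8 + 6 + 2 = 16
W- = 8 + 3.5 + 1 + 3.5 + 8 + 5 = 29
(Check: W+ + W- = 45 should equal n(n+1)/2 = 45.)
Step 4: Test statistic W = min(W+, W-) = 16.
Step 5: Ties in |d|, so use the tie-corrected normal approximation.
        E[W] = n(n+1)/4 = 9*10/4 = 22.5.
        Tie groups: |d|=4 (t=2), |d|=8 (t=3); sum(t^3 - t) = 30.
        Var[W] = n(n+1)(2n+1)/24 - sum(t^3-t)/48 = 1710/24 - 30/48 = 70.625.
        z = (W - E[W]) / sqrt(Var[W]) = (16 - 22.5) / 8.4039 = -0.7735.
        Two-sided p = 2*Phi(z) = 0.439254.
Step 6: alpha = 0.05. fail to reject H0.

W+ = 16, W- = 29, W = min = 16, p = 0.439254, fail to reject H0.


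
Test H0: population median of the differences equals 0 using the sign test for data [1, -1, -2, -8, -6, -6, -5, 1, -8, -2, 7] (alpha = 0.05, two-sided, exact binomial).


Step 1: Discard zero differences. Original n = 11; n_eff = number of nonzero differences = 11.
Nonzero differences (with sign): +1, -1, -2, -8, -6, -6, -5, +1, -8, -2, +7
Step 2: Count signs: positive = 3, negative = 8.
Step 3: Under H0: P(positive) = 0.5, so the number of positives S ~ Bin(11, 0.5).
Step 4: Two-sided exact p-value = sum of Bin(11,0.5) probabilities at or below the observed probability = 0.226562.
Step 5: alpha = 0.05. fail to reject H0.

n_eff = 11, pos = 3, neg = 8, p = 0.226562, fail to reject H0.


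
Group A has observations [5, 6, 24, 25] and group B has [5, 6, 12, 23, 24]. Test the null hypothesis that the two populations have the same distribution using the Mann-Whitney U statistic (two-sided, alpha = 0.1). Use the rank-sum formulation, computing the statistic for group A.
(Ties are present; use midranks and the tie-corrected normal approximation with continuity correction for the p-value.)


Step 1: Combine and sort all 9 observations; assign midranks.
sorted (value, group): (5,X), (5,Y), (6,X), (6,Y), (12,Y), (23,Y), (24,X), (24,Y), (25,X)
ranks: 5->1.5, 5->1.5, 6->3.5, 6->3.5, 12->5, 23->6, 24->7.5, 24->7.5, 25->9
Step 2: Rank sum for X: R1 = 1.5 + 3.5 + 7.5 + 9 = 21.5.
Step 3: U_X = R1 - n1(n1+1)/2 = 21.5 - 4*5/2 = 21.5 - 10 = 11.5.
       U_Y = n1*n2 - U_X = 20 - 11.5 = 8.5.
Step 4: Ties are present, so use the tie-corrected normal approximation (with continuity correction) for the p-value.
Step 5: p-value = 0.804081; compare to alpha = 0.1. fail to reject H0.

U_X = 11.5, p = 0.804081, fail to reject H0 at alpha = 0.1.


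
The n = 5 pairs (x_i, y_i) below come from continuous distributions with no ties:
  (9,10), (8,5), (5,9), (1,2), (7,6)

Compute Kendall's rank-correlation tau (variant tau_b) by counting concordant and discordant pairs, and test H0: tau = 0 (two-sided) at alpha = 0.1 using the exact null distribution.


Step 1: Enumerate the 10 unordered pairs (i,j) with i<j and classify each by sign(x_j-x_i) * sign(y_j-y_i).
  (1,2):dx=-1,dy=-5->C; (1,3):dx=-4,dy=-1->C; (1,4):dx=-8,dy=-8->C; (1,5):dx=-2,dy=-4->C
  (2,3):dx=-3,dy=+4->D; (2,4):dx=-7,dy=-3->C; (2,5):dx=-1,dy=+1->D; (3,4):dx=-4,dy=-7->C
  (3,5):dx=+2,dy=-3->D; (4,5):dx=+6,dy=+4->C
Step 2: C = 7, D = 3, total pairs = 10.
Step 3: tau = (C - D)/(n(n-1)/2) = (7 - 3)/10 = 0.400000.
Step 4: Exact two-sided p-value (enumerate n! = 120 permutations of y under H0): p = 0.483333.
Step 5: alpha = 0.1. fail to reject H0.

tau_b = 0.4000 (C=7, D=3), p = 0.483333, fail to reject H0.


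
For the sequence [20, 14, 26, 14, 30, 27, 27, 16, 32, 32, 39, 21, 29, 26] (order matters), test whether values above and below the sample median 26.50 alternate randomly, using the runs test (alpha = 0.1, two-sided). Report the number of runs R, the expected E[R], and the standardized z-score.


Step 1: Compute median = 26.50; label A = above, B = below.
Labels in order: BBBBAAABAAABAB  (n_A = 7, n_B = 7)
Step 2: Count runs R = 7.
Step 3: Under H0 (random ordering), E[R] = 2*n_A*n_B/(n_A+n_B) + 1 = 2*7*7/14 + 1 = 8.0000.
        Var[R] = 2*n_A*n_B*(2*n_A*n_B - n_A - n_B) / ((n_A+n_B)^2 * (n_A+n_B-1)) = 8232/2548 = 3.2308.
        SD[R] = 1.7974.
Step 4: Continuity-corrected z = (R + 0.5 - E[R]) / SD[R] = (7 + 0.5 - 8.0000) / 1.7974 = -0.2782.
Step 5: Two-sided p-value via normal approximation = 2*(1 - Phi(|z|)) = 0.780879.
Step 6: alpha = 0.1. fail to reject H0.

R = 7, z = -0.2782, p = 0.780879, fail to reject H0.


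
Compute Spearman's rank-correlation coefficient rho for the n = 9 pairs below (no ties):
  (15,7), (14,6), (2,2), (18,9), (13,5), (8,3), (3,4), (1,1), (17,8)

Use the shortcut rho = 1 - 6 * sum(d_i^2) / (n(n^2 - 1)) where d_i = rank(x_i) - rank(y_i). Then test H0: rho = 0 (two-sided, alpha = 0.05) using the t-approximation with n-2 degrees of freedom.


Step 1: Rank x and y separately (midranks; no ties here).
rank(x): 15->7, 14->6, 2->2, 18->9, 13->5, 8->4, 3->3, 1->1, 17->8
rank(y): 7->7, 6->6, 2->2, 9->9, 5->5, 3->3, 4->4, 1->1, 8->8
Step 2: d_i = R_x(i) - R_y(i); compute d_i^2.
  (7-7)^2=0, (6-6)^2=0, (2-2)^2=0, (9-9)^2=0, (5-5)^2=0, (4-3)^2=1, (3-4)^2=1, (1-1)^2=0, (8-8)^2=0
sum(d^2) = 2.
Step 3: rho = 1 - 6*2 / (9*(9^2 - 1)) = 1 - 12/720 = 0.983333.
Step 4: Under H0, t = rho * sqrt((n-2)/(1-rho^2)) = 14.3096 ~ t(7).
Step 5: Two-sided p-value from the t-distribution with 7 df = 0.000002.
Step 6: alpha = 0.05. reject H0.

rho = 0.9833, p = 0.000002, reject H0 at alpha = 0.05.


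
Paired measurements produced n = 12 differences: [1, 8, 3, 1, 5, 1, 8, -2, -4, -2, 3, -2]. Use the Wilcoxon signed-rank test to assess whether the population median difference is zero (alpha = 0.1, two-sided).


Step 1: Drop any zero differences (none here) and take |d_i|.
|d| = [1, 8, 3, 1, 5, 1, 8, 2, 4, 2, 3, 2]
Step 2: Midrank |d_i| (ties get averaged ranks).
ranks: |1|->2, |8|->11.5, |3|->7.5, |1|->2, |5|->10, |1|->2, |8|->11.5, |2|->5, |4|->9, |2|->5, |3|->7.5, |2|->5
Step 3: Attach original signs; sum ranks with positive sign and with negative sign.
W+ = 2 + 11.5 + 7.5 + 2 + 10 + 2 + 11.5 + 7.5 = 54
W- = 5 + 9 + 5 + 5 = 24
(Check: W+ + W- = 78 should equal n(n+1)/2 = 78.)
Step 4: Test statistic W = min(W+, W-) = 24.
Step 5: Ties in |d|, so use the tie-corrected normal approximation.
        E[W] = n(n+1)/4 = 12*13/4 = 39.
        Tie groups: |d|=1 (t=3), |d|=2 (t=3), |d|=3 (t=2), |d|=8 (t=2); sum(t^3 - t) = 60.
        Var[W] = n(n+1)(2n+1)/24 - sum(t^3-t)/48 = 3900/24 - 60/48 = 161.25.
        z = (W - E[W]) / sqrt(Var[W]) = (24 - 39) / 12.6984 = -1.1812.
        Two-sided p = 2*Phi(z) = 0.237504.
Step 6: alpha = 0.1. fail to reject H0.

W+ = 54, W- = 24, W = min = 24, p = 0.237504, fail to reject H0.


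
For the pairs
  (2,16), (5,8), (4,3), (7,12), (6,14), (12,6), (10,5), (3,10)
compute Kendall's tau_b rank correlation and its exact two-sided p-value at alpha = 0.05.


Step 1: Enumerate the 28 unordered pairs (i,j) with i<j and classify each by sign(x_j-x_i) * sign(y_j-y_i).
  (1,2):dx=+3,dy=-8->D; (1,3):dx=+2,dy=-13->D; (1,4):dx=+5,dy=-4->D; (1,5):dx=+4,dy=-2->D
  (1,6):dx=+10,dy=-10->D; (1,7):dx=+8,dy=-11->D; (1,8):dx=+1,dy=-6->D; (2,3):dx=-1,dy=-5->C
  (2,4):dx=+2,dy=+4->C; (2,5):dx=+1,dy=+6->C; (2,6):dx=+7,dy=-2->D; (2,7):dx=+5,dy=-3->D
  (2,8):dx=-2,dy=+2->D; (3,4):dx=+3,dy=+9->C; (3,5):dx=+2,dy=+11->C; (3,6):dx=+8,dy=+3->C
  (3,7):dx=+6,dy=+2->C; (3,8):dx=-1,dy=+7->D; (4,5):dx=-1,dy=+2->D; (4,6):dx=+5,dy=-6->D
  (4,7):dx=+3,dy=-7->D; (4,8):dx=-4,dy=-2->C; (5,6):dx=+6,dy=-8->D; (5,7):dx=+4,dy=-9->D
  (5,8):dx=-3,dy=-4->C; (6,7):dx=-2,dy=-1->C; (6,8):dx=-9,dy=+4->D; (7,8):dx=-7,dy=+5->D
Step 2: C = 10, D = 18, total pairs = 28.
Step 3: tau = (C - D)/(n(n-1)/2) = (10 - 18)/28 = -0.285714.
Step 4: Exact two-sided p-value (enumerate n! = 40320 permutations of y under H0): p = 0.398760.
Step 5: alpha = 0.05. fail to reject H0.

tau_b = -0.2857 (C=10, D=18), p = 0.398760, fail to reject H0.


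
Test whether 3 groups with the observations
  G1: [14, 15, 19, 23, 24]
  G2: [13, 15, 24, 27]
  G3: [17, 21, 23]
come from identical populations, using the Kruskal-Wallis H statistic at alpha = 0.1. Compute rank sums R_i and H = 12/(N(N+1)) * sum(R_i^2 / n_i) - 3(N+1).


Step 1: Combine all N = 12 observations and assign midranks.
sorted (value, group, rank): (13,G2,1), (14,G1,2), (15,G1,3.5), (15,G2,3.5), (17,G3,5), (19,G1,6), (21,G3,7), (23,G1,8.5), (23,G3,8.5), (24,G1,10.5), (24,G2,10.5), (27,G2,12)
Step 2: Sum ranks within each group.
R_1 = 30.5 (n_1 = 5)
R_2 = 27 (n_2 = 4)
R_3 = 20.5 (n_3 = 3)
Step 3: H = 12/(N(N+1)) * sum(R_i^2/n_i) - 3(N+1)
     = 12/(12*13) * (30.5^2/5 + 27^2/4 + 20.5^2/3) - 3*13
     = 0.076923 * 508.383 - 39
     = 0.106410.
Step 4: Ties present; correction factor C = 1 - 18/(12^3 - 12) = 0.989510. Corrected H = 0.106410 / 0.989510 = 0.107538.
Step 5: Under H0, H ~ chi^2(2); p-value = 0.947651.
Step 6: alpha = 0.1. fail to reject H0.

H = 0.1075, df = 2, p = 0.947651, fail to reject H0.


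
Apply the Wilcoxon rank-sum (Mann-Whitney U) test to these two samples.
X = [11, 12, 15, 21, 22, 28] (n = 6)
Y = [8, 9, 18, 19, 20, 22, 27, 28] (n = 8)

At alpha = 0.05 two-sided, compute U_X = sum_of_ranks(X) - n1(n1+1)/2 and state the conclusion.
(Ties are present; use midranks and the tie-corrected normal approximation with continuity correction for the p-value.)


Step 1: Combine and sort all 14 observations; assign midranks.
sorted (value, group): (8,Y), (9,Y), (11,X), (12,X), (15,X), (18,Y), (19,Y), (20,Y), (21,X), (22,X), (22,Y), (27,Y), (28,X), (28,Y)
ranks: 8->1, 9->2, 11->3, 12->4, 15->5, 18->6, 19->7, 20->8, 21->9, 22->10.5, 22->10.5, 27->12, 28->13.5, 28->13.5
Step 2: Rank sum for X: R1 = 3 + 4 + 5 + 9 + 10.5 + 13.5 = 45.
Step 3: U_X = R1 - n1(n1+1)/2 = 45 - 6*7/2 = 45 - 21 = 24.
       U_Y = n1*n2 - U_X = 48 - 24 = 24.
Step 4: Ties are present, so use the tie-corrected normal approximation (with continuity correction) for the p-value.
Step 5: p-value = 1.000000; compare to alpha = 0.05. fail to reject H0.

U_X = 24, p = 1.000000, fail to reject H0 at alpha = 0.05.


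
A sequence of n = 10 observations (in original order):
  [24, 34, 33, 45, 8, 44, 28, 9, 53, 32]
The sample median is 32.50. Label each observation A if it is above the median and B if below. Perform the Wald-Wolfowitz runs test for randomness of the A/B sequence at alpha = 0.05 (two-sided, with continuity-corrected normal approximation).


Step 1: Compute median = 32.50; label A = above, B = below.
Labels in order: BAAABABBAB  (n_A = 5, n_B = 5)
Step 2: Count runs R = 7.
Step 3: Under H0 (random ordering), E[R] = 2*n_A*n_B/(n_A+n_B) + 1 = 2*5*5/10 + 1 = 6.0000.
        Var[R] = 2*n_A*n_B*(2*n_A*n_B - n_A - n_B) / ((n_A+n_B)^2 * (n_A+n_B-1)) = 2000/900 = 2.2222.
        SD[R] = 1.4907.
Step 4: Continuity-corrected z = (R - 0.5 - E[R]) / SD[R] = (7 - 0.5 - 6.0000) / 1.4907 = 0.3354.
Step 5: Two-sided p-value via normal approximation = 2*(1 - Phi(|z|)) = 0.737316.
Step 6: alpha = 0.05. fail to reject H0.

R = 7, z = 0.3354, p = 0.737316, fail to reject H0.


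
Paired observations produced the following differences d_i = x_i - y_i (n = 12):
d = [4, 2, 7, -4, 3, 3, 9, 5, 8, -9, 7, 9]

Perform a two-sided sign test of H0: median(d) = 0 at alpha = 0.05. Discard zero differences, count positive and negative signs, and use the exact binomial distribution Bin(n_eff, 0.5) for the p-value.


Step 1: Discard zero differences. Original n = 12; n_eff = number of nonzero differences = 12.
Nonzero differences (with sign): +4, +2, +7, -4, +3, +3, +9, +5, +8, -9, +7, +9
Step 2: Count signs: positive = 10, negative = 2.
Step 3: Under H0: P(positive) = 0.5, so the number of positives S ~ Bin(12, 0.5).
Step 4: Two-sided exact p-value = sum of Bin(12,0.5) probabilities at or below the observed probability = 0.038574.
Step 5: alpha = 0.05. reject H0.

n_eff = 12, pos = 10, neg = 2, p = 0.038574, reject H0.


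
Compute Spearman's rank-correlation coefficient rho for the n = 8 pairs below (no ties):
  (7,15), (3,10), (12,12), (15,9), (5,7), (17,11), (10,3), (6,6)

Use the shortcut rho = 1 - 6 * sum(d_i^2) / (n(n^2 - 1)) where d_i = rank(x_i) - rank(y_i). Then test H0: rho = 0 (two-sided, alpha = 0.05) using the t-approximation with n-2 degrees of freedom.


Step 1: Rank x and y separately (midranks; no ties here).
rank(x): 7->4, 3->1, 12->6, 15->7, 5->2, 17->8, 10->5, 6->3
rank(y): 15->8, 10->5, 12->7, 9->4, 7->3, 11->6, 3->1, 6->2
Step 2: d_i = R_x(i) - R_y(i); compute d_i^2.
  (4-8)^2=16, (1-5)^2=16, (6-7)^2=1, (7-4)^2=9, (2-3)^2=1, (8-6)^2=4, (5-1)^2=16, (3-2)^2=1
sum(d^2) = 64.
Step 3: rho = 1 - 6*64 / (8*(8^2 - 1)) = 1 - 384/504 = 0.238095.
Step 4: Under H0, t = rho * sqrt((n-2)/(1-rho^2)) = 0.6005 ~ t(6).
Step 5: Two-sided p-value from the t-distribution with 6 df = 0.570156.
Step 6: alpha = 0.05. fail to reject H0.

rho = 0.2381, p = 0.570156, fail to reject H0 at alpha = 0.05.


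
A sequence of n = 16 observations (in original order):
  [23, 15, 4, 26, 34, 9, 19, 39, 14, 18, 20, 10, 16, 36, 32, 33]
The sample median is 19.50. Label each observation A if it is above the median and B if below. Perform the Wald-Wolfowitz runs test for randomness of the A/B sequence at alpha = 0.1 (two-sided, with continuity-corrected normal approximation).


Step 1: Compute median = 19.50; label A = above, B = below.
Labels in order: ABBAABBABBABBAAA  (n_A = 8, n_B = 8)
Step 2: Count runs R = 9.
Step 3: Under H0 (random ordering), E[R] = 2*n_A*n_B/(n_A+n_B) + 1 = 2*8*8/16 + 1 = 9.0000.
        Var[R] = 2*n_A*n_B*(2*n_A*n_B - n_A - n_B) / ((n_A+n_B)^2 * (n_A+n_B-1)) = 14336/3840 = 3.7333.
        SD[R] = 1.9322.
Step 4: R = E[R], so z = 0 with no continuity correction.
Step 5: Two-sided p-value via normal approximation = 2*(1 - Phi(|z|)) = 1.000000.
Step 6: alpha = 0.1. fail to reject H0.

R = 9, z = 0.0000, p = 1.000000, fail to reject H0.


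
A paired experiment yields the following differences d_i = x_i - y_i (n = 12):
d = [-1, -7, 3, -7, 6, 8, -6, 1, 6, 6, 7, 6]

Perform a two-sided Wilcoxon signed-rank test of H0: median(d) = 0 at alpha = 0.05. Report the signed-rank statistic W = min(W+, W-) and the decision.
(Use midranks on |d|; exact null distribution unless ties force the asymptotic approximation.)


Step 1: Drop any zero differences (none here) and take |d_i|.
|d| = [1, 7, 3, 7, 6, 8, 6, 1, 6, 6, 7, 6]
Step 2: Midrank |d_i| (ties get averaged ranks).
ranks: |1|->1.5, |7|->10, |3|->3, |7|->10, |6|->6, |8|->12, |6|->6, |1|->1.5, |6|->6, |6|->6, |7|->10, |6|->6
Step 3: Attach original signs; sum ranks with positive sign and with negative sign.
W+ = 3 + 6 + 12 + 1.5 + 6 + 6 + 10 + 6 = 50.5
W- = 1.5 + 10 + 10 + 6 = 27.5
(Check: W+ + W- = 78 should equal n(n+1)/2 = 78.)
Step 4: Test statistic W = min(W+, W-) = 27.5.
Step 5: Ties in |d|, so use the tie-corrected normal approximation.
        E[W] = n(n+1)/4 = 12*13/4 = 39.
        Tie groups: |d|=1 (t=2), |d|=6 (t=5), |d|=7 (t=3); sum(t^3 - t) = 150.
        Var[W] = n(n+1)(2n+1)/24 - sum(t^3-t)/48 = 3900/24 - 150/48 = 159.375.
        z = (W - E[W]) / sqrt(Var[W]) = (27.5 - 39) / 12.6244 = -0.9109.
        Two-sided p = 2*Phi(z) = 0.362329.
Step 6: alpha = 0.05. fail to reject H0.

W+ = 50.5, W- = 27.5, W = min = 27.5, p = 0.362329, fail to reject H0.
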